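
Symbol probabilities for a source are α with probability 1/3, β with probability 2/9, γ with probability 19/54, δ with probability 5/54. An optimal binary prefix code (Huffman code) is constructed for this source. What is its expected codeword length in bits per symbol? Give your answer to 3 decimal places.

Repeatedly combine the two least-probable nodes; the expected code length is the sum of the merged weights.
merge 5/54 + 2/9 → 17/54
merge 17/54 + 1/3 → 35/54
merge 19/54 + 35/54 → 1
L = 17/54 + 35/54 + 1 = 53/27 ≈ 1.963 bits/symbol.

1.963 bits/symbol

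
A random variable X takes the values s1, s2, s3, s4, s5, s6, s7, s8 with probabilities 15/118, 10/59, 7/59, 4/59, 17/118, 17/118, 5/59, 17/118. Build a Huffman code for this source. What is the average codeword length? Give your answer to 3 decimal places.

2.983 bits/symbol

Repeatedly combine the two least-probable nodes; the expected code length is the sum of the merged weights.
merge 4/59 + 5/59 → 9/59
merge 7/59 + 15/118 → 29/118
merge 17/118 + 17/118 → 17/59
merge 17/118 + 9/59 → 35/118
merge 10/59 + 29/118 → 49/118
merge 17/59 + 35/118 → 69/118
merge 49/118 + 69/118 → 1
L = 9/59 + 29/118 + 17/59 + 35/118 + 49/118 + 69/118 + 1 = 176/59 ≈ 2.983 bits/symbol.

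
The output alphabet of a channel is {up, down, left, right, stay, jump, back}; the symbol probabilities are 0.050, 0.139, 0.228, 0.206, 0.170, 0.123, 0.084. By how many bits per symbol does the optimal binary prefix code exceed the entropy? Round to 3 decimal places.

0.026 bits

Entropy H = −Σ p log₂ p ≈ 2.6743 bits.
Huffman merges: 1/20+21/250→67/500; 123/1000+67/500→257/1000; 139/1000+17/100→309/1000; 103/500+57/250→217/500; 257/1000+309/1000→283/500; 217/500+283/500→1. L = 27/10 ≈ 2.7000.
L − H = 2.7000 − 2.6743 = 0.026 bits.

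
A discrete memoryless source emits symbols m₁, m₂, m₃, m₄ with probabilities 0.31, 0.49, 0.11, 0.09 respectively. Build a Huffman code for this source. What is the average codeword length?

Repeatedly combine the two least-probable nodes; the expected code length is the sum of the merged weights.
merge 9/100 + 11/100 → 1/5
merge 1/5 + 31/100 → 51/100
merge 49/100 + 51/100 → 1
L = 1/5 + 51/100 + 1 = 171/100 = 1.71 bits/symbol.

1.71 bits/symbol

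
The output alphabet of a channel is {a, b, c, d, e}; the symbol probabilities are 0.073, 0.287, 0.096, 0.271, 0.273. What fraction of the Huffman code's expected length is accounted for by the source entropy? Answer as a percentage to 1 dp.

98.6%

Entropy H = −Σ p log₂ p ≈ 2.1389 bits.
Huffman merges: 73/1000+12/125→169/1000; 169/1000+271/1000→11/25; 273/1000+287/1000→14/25; 11/25+14/25→1. L = 2169/1000 ≈ 2.1690.
Efficiency = H/L = 2.1389/2.1690 = 98.6%.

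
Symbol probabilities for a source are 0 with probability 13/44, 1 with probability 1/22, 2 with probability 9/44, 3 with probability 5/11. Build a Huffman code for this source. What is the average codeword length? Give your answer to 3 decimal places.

1.795 bits/symbol

Repeatedly combine the two least-probable nodes; the expected code length is the sum of the merged weights.
merge 1/22 + 9/44 → 1/4
merge 1/4 + 13/44 → 6/11
merge 5/11 + 6/11 → 1
L = 1/4 + 6/11 + 1 = 79/44 ≈ 1.795 bits/symbol.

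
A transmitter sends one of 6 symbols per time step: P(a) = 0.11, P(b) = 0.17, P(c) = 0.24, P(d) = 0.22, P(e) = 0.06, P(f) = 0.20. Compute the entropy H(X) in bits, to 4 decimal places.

H = −Σ pᵢ log₂ pᵢ.
−0.11·log₂(0.11) = 0.3503
−0.17·log₂(0.17) = 0.4346
−0.24·log₂(0.24) = 0.4941
−0.22·log₂(0.22) = 0.4806
−0.06·log₂(0.06) = 0.2435
−0.20·log₂(0.20) = 0.4644
Sum ≈ 2.4675 → 2.4675 bits.

2.4675 bits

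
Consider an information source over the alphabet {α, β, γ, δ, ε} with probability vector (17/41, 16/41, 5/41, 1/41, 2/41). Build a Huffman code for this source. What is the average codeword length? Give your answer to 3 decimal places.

Repeatedly combine the two least-probable nodes; the expected code length is the sum of the merged weights.
merge 1/41 + 2/41 → 3/41
merge 3/41 + 5/41 → 8/41
merge 8/41 + 16/41 → 24/41
merge 17/41 + 24/41 → 1
L = 3/41 + 8/41 + 24/41 + 1 = 76/41 ≈ 1.854 bits/symbol.

1.854 bits/symbol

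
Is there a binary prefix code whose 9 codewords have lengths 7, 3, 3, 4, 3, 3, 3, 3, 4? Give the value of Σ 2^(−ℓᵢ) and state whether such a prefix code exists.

0.8828125; yes

With common denominator 2^7 = 128: Σ 2^(−ℓᵢ) = 1/128 + 16/128 + 16/128 + 8/128 + 16/128 + 16/128 + 16/128 + 16/128 + 8/128 = 113/128 = 0.8828125.
Kraft's inequality requires Σ ≤ 1; here Σ = 0.8828125 ≤ 1, so such a prefix code exists.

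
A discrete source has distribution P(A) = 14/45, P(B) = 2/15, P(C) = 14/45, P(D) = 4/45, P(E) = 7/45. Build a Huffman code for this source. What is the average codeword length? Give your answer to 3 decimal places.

2.222 bits/symbol

Repeatedly combine the two least-probable nodes; the expected code length is the sum of the merged weights.
merge 4/45 + 2/15 → 2/9
merge 7/45 + 2/9 → 17/45
merge 14/45 + 14/45 → 28/45
merge 17/45 + 28/45 → 1
L = 2/9 + 17/45 + 28/45 + 1 = 20/9 ≈ 2.222 bits/symbol.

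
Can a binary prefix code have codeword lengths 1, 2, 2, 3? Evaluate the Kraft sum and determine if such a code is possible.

1.125; no

With common denominator 2^3 = 8: Σ 2^(−ℓᵢ) = 4/8 + 2/8 + 2/8 + 1/8 = 9/8 = 1.125.
Kraft's inequality requires Σ ≤ 1; here Σ = 1.125 > 1, so no such prefix code exists.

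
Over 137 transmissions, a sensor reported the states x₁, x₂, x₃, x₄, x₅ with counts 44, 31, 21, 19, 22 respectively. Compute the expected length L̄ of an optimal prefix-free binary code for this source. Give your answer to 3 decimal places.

2.292 bits/symbol

Probabilities are the counts divided by 137.
Repeatedly combine the two least-probable nodes; the expected code length is the sum of the merged weights.
merge 19/137 + 21/137 → 40/137
merge 22/137 + 31/137 → 53/137
merge 40/137 + 44/137 → 84/137
merge 53/137 + 84/137 → 1
L = 40/137 + 53/137 + 84/137 + 1 = 314/137 ≈ 2.292 bits/symbol.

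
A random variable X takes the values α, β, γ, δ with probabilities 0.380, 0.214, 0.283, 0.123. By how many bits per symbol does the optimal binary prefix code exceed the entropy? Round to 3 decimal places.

0.063 bits

Entropy H = −Σ p log₂ p ≈ 1.8937 bits.
Huffman merges: 123/1000+107/500→337/1000; 283/1000+337/1000→31/50; 19/50+31/50→1. L = 1957/1000 ≈ 1.9570.
L − H = 1.9570 − 1.8937 = 0.063 bits.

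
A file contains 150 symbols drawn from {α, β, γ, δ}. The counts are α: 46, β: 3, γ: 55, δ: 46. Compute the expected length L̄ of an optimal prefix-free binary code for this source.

Probabilities are the counts divided by 150.
Repeatedly combine the two least-probable nodes; the expected code length is the sum of the merged weights.
merge 1/50 + 23/75 → 49/150
merge 23/75 + 49/150 → 19/30
merge 11/30 + 19/30 → 1
L = 49/150 + 19/30 + 1 = 49/25 = 1.96 bits/symbol.

1.96 bits/symbol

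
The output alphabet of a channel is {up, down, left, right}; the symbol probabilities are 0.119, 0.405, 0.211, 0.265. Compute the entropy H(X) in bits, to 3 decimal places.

H = −Σ pᵢ log₂ pᵢ.
−0.119·log₂(0.119) = 0.3654
−0.405·log₂(0.405) = 0.5281
−0.211·log₂(0.211) = 0.4736
−0.265·log₂(0.265) = 0.5077
Sum ≈ 1.8749 → 1.875 bits.

1.875 bits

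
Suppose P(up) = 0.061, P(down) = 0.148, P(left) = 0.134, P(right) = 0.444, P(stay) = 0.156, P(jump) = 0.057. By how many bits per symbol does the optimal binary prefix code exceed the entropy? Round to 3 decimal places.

0.014 bits

Entropy H = −Σ p log₂ p ≈ 2.2164 bits.
Huffman merges: 57/1000+61/1000→59/500; 59/500+67/500→63/250; 37/250+39/250→38/125; 63/250+38/125→139/250; 111/250+139/250→1. L = 223/100 ≈ 2.2300.
L − H = 2.2300 − 2.2164 = 0.014 bits.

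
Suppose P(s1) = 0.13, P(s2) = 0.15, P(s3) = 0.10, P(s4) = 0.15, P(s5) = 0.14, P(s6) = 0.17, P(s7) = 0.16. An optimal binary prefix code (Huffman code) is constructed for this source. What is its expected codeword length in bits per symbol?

2.83 bits/symbol

Repeatedly combine the two least-probable nodes; the expected code length is the sum of the merged weights.
merge 1/10 + 13/100 → 23/100
merge 7/50 + 3/20 → 29/100
merge 3/20 + 4/25 → 31/100
merge 17/100 + 23/100 → 2/5
merge 29/100 + 31/100 → 3/5
merge 2/5 + 3/5 → 1
L = 23/100 + 29/100 + 31/100 + 2/5 + 3/5 + 1 = 283/100 = 2.83 bits/symbol.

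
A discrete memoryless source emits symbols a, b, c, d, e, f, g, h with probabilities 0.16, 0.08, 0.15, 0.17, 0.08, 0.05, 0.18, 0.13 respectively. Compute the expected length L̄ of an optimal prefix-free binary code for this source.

2.95 bits/symbol

Repeatedly combine the two least-probable nodes; the expected code length is the sum of the merged weights.
merge 1/20 + 2/25 → 13/100
merge 2/25 + 13/100 → 21/100
merge 13/100 + 3/20 → 7/25
merge 4/25 + 17/100 → 33/100
merge 9/50 + 21/100 → 39/100
merge 7/25 + 33/100 → 61/100
merge 39/100 + 61/100 → 1
L = 13/100 + 21/100 + 7/25 + 33/100 + 39/100 + 61/100 + 1 = 59/20 = 2.95 bits/symbol.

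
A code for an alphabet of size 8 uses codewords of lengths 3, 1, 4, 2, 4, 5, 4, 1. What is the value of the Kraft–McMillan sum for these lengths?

With common denominator 2^5 = 32: Σ 2^(−ℓᵢ) = 4/32 + 16/32 + 2/32 + 8/32 + 2/32 + 1/32 + 2/32 + 16/32 = 51/32 = 1.59375.

1.59375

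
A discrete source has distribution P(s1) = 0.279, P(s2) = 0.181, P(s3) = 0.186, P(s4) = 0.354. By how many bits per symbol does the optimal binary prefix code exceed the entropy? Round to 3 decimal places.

0.058 bits

Entropy H = −Σ p log₂ p ≈ 1.9419 bits.
Huffman merges: 181/1000+93/500→367/1000; 279/1000+177/500→633/1000; 367/1000+633/1000→1. L = 2 ≈ 2.0000.
L − H = 2.0000 − 1.9419 = 0.058 bits.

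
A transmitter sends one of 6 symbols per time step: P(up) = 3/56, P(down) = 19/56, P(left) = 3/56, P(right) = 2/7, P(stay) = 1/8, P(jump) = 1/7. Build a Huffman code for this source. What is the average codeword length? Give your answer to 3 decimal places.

Repeatedly combine the two least-probable nodes; the expected code length is the sum of the merged weights.
merge 3/56 + 3/56 → 3/28
merge 3/28 + 1/8 → 13/56
merge 1/7 + 13/56 → 3/8
merge 2/7 + 19/56 → 5/8
merge 3/8 + 5/8 → 1
L = 3/28 + 13/56 + 3/8 + 5/8 + 1 = 131/56 ≈ 2.339 bits/symbol.

2.339 bits/symbol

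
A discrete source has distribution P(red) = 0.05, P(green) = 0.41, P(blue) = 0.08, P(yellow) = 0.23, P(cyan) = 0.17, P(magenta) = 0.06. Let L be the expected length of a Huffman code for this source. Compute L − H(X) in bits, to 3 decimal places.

0.049 bits

Entropy H = −Σ p log₂ p ≈ 2.2008 bits.
Huffman merges: 1/20+3/50→11/100; 2/25+11/100→19/100; 17/100+19/100→9/25; 23/100+9/25→59/100; 41/100+59/100→1. L = 9/4 ≈ 2.2500.
L − H = 2.2500 − 2.2008 = 0.049 bits.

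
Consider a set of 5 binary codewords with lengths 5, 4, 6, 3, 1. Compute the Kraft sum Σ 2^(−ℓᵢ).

With common denominator 2^6 = 64: Σ 2^(−ℓᵢ) = 2/64 + 4/64 + 1/64 + 8/64 + 32/64 = 47/64 = 0.734375.

0.734375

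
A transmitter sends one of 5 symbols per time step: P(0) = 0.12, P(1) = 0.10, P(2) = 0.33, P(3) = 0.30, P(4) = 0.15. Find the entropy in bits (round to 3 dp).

2.159 bits

H = −Σ pᵢ log₂ pᵢ.
−0.12·log₂(0.12) = 0.3671
−0.10·log₂(0.10) = 0.3322
−0.33·log₂(0.33) = 0.5278
−0.30·log₂(0.30) = 0.5211
−0.15·log₂(0.15) = 0.4105
Sum ≈ 2.1587 → 2.159 bits.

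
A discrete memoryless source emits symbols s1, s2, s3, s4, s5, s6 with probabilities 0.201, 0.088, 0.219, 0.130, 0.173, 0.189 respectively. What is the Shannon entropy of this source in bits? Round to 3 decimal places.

H = −Σ pᵢ log₂ pᵢ.
−0.201·log₂(0.201) = 0.4653
−0.088·log₂(0.088) = 0.3086
−0.219·log₂(0.219) = 0.4798
−0.130·log₂(0.130) = 0.3826
−0.173·log₂(0.173) = 0.4379
−0.189·log₂(0.189) = 0.4543
Sum ≈ 2.5285 → 2.528 bits.

2.528 bits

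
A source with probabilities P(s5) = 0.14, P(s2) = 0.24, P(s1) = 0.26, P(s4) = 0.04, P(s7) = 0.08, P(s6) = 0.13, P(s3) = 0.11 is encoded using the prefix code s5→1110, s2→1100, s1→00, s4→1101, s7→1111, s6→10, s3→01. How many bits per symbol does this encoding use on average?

3 bits/symbol

L̄ = Σ pᵢ·ℓᵢ = 0.14·4 + 0.24·4 + 0.26·2 + 0.04·4 + 0.08·4 + 0.13·2 + 0.11·2 = 3 bits/symbol.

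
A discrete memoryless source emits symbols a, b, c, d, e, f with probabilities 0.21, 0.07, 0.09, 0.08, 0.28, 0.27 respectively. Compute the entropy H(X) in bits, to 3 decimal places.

H = −Σ pᵢ log₂ pᵢ.
−0.21·log₂(0.21) = 0.4728
−0.07·log₂(0.07) = 0.2686
−0.09·log₂(0.09) = 0.3127
−0.08·log₂(0.08) = 0.2915
−0.28·log₂(0.28) = 0.5142
−0.27·log₂(0.27) = 0.5100
Sum ≈ 2.3698 → 2.370 bits.

2.370 bits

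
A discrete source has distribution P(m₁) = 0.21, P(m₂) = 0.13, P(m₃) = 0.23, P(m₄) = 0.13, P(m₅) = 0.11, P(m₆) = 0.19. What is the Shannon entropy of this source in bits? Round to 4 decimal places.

2.5313 bits

H = −Σ pᵢ log₂ pᵢ.
−0.21·log₂(0.21) = 0.4728
−0.13·log₂(0.13) = 0.3826
−0.23·log₂(0.23) = 0.4877
−0.13·log₂(0.13) = 0.3826
−0.11·log₂(0.11) = 0.3503
−0.19·log₂(0.19) = 0.4552
Sum ≈ 2.5313 → 2.5313 bits.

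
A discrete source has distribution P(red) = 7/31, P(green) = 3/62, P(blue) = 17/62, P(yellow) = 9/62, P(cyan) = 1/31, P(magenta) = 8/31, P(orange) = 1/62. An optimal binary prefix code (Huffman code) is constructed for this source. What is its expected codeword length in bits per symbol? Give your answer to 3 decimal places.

Repeatedly combine the two least-probable nodes; the expected code length is the sum of the merged weights.
merge 1/62 + 1/31 → 3/62
merge 3/62 + 3/62 → 3/31
merge 3/31 + 9/62 → 15/62
merge 7/31 + 15/62 → 29/62
merge 8/31 + 17/62 → 33/62
merge 29/62 + 33/62 → 1
L = 3/62 + 3/31 + 15/62 + 29/62 + 33/62 + 1 = 74/31 ≈ 2.387 bits/symbol.

2.387 bits/symbol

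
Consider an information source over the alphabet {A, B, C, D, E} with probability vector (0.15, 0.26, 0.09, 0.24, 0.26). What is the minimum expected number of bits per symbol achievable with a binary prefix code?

2.24 bits/symbol

Repeatedly combine the two least-probable nodes; the expected code length is the sum of the merged weights.
merge 9/100 + 3/20 → 6/25
merge 6/25 + 6/25 → 12/25
merge 13/50 + 13/50 → 13/25
merge 12/25 + 13/25 → 1
L = 6/25 + 12/25 + 13/25 + 1 = 56/25 = 2.24 bits/symbol.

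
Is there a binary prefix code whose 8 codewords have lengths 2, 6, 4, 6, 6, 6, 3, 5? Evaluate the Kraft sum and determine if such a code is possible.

With common denominator 2^6 = 64: Σ 2^(−ℓᵢ) = 16/64 + 1/64 + 4/64 + 1/64 + 1/64 + 1/64 + 8/64 + 2/64 = 34/64 = 0.53125.
Kraft's inequality requires Σ ≤ 1; here Σ = 0.53125 ≤ 1, so such a prefix code exists.

0.53125; yes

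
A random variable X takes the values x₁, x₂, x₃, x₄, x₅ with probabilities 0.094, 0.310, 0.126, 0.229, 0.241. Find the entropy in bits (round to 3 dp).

H = −Σ pᵢ log₂ pᵢ.
−0.094·log₂(0.094) = 0.3207
−0.310·log₂(0.310) = 0.5238
−0.126·log₂(0.126) = 0.3766
−0.229·log₂(0.229) = 0.4870
−0.241·log₂(0.241) = 0.4947
Sum ≈ 2.2027 → 2.203 bits.

2.203 bits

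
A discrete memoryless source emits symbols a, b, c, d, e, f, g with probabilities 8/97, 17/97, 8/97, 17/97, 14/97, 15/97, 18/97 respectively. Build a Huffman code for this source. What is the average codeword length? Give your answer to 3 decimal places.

Repeatedly combine the two least-probable nodes; the expected code length is the sum of the merged weights.
merge 8/97 + 8/97 → 16/97
merge 14/97 + 15/97 → 29/97
merge 16/97 + 17/97 → 33/97
merge 17/97 + 18/97 → 35/97
merge 29/97 + 33/97 → 62/97
merge 35/97 + 62/97 → 1
L = 16/97 + 29/97 + 33/97 + 35/97 + 62/97 + 1 = 272/97 ≈ 2.804 bits/symbol.

2.804 bits/symbol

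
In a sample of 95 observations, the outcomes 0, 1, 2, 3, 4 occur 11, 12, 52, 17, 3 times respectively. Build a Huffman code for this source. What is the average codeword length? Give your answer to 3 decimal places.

Probabilities are the counts divided by 95.
Repeatedly combine the two least-probable nodes; the expected code length is the sum of the merged weights.
merge 3/95 + 11/95 → 14/95
merge 12/95 + 14/95 → 26/95
merge 17/95 + 26/95 → 43/95
merge 43/95 + 52/95 → 1
L = 14/95 + 26/95 + 43/95 + 1 = 178/95 ≈ 1.874 bits/symbol.

1.874 bits/symbol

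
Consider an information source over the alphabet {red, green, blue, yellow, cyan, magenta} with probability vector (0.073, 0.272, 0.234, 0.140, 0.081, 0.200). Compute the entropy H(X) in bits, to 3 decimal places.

H = −Σ pᵢ log₂ pᵢ.
−0.073·log₂(0.073) = 0.2756
−0.272·log₂(0.272) = 0.5109
−0.234·log₂(0.234) = 0.4903
−0.140·log₂(0.140) = 0.3971
−0.081·log₂(0.081) = 0.2937
−0.200·log₂(0.200) = 0.4644
Sum ≈ 2.4321 → 2.432 bits.

2.432 bits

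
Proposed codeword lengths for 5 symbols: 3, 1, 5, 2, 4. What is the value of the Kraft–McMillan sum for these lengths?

0.96875

With common denominator 2^5 = 32: Σ 2^(−ℓᵢ) = 4/32 + 16/32 + 1/32 + 8/32 + 2/32 = 31/32 = 0.96875.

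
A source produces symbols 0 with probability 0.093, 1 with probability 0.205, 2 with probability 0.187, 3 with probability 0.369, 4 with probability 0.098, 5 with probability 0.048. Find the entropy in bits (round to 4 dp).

H = −Σ pᵢ log₂ pᵢ.
−0.093·log₂(0.093) = 0.3187
−0.205·log₂(0.205) = 0.4687
−0.187·log₂(0.187) = 0.4523
−0.369·log₂(0.369) = 0.5307
−0.098·log₂(0.098) = 0.3284
−0.048·log₂(0.048) = 0.2103
Sum ≈ 2.3091 → 2.3091 bits.

2.3091 bits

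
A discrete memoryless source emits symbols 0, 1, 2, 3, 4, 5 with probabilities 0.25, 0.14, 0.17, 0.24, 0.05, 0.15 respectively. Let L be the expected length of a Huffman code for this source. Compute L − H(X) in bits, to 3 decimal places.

0.058 bits

Entropy H = −Σ p log₂ p ≈ 2.4525 bits.
Huffman merges: 1/20+7/50→19/100; 3/20+17/100→8/25; 19/100+6/25→43/100; 1/4+8/25→57/100; 43/100+57/100→1. L = 251/100 ≈ 2.5100.
L − H = 2.5100 − 2.4525 = 0.058 bits.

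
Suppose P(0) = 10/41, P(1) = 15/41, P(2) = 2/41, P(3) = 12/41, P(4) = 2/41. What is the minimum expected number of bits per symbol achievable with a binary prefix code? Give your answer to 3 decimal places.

2.073 bits/symbol

Repeatedly combine the two least-probable nodes; the expected code length is the sum of the merged weights.
merge 2/41 + 2/41 → 4/41
merge 4/41 + 10/41 → 14/41
merge 12/41 + 14/41 → 26/41
merge 15/41 + 26/41 → 1
L = 4/41 + 14/41 + 26/41 + 1 = 85/41 ≈ 2.073 bits/symbol.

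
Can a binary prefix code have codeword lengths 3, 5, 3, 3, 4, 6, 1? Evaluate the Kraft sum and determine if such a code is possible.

With common denominator 2^6 = 64: Σ 2^(−ℓᵢ) = 8/64 + 2/64 + 8/64 + 8/64 + 4/64 + 1/64 + 32/64 = 63/64 = 0.984375.
Kraft's inequality requires Σ ≤ 1; here Σ = 0.984375 ≤ 1, so such a prefix code exists.

0.984375; yes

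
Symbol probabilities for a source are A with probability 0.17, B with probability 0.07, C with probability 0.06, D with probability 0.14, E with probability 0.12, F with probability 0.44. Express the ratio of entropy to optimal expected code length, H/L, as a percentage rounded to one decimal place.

99.2%

Entropy H = −Σ p log₂ p ≈ 2.2320 bits.
Huffman merges: 3/50+7/100→13/100; 3/25+13/100→1/4; 7/50+17/100→31/100; 1/4+31/100→14/25; 11/25+14/25→1. L = 9/4 ≈ 2.2500.
Efficiency = H/L = 2.2320/2.2500 = 99.2%.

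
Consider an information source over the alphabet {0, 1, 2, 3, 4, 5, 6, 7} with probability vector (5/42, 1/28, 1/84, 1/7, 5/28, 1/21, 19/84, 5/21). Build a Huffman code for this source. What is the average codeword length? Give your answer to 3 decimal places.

2.679 bits/symbol

Repeatedly combine the two least-probable nodes; the expected code length is the sum of the merged weights.
merge 1/84 + 1/28 → 1/21
merge 1/21 + 1/21 → 2/21
merge 2/21 + 5/42 → 3/14
merge 1/7 + 5/28 → 9/28
merge 3/14 + 19/84 → 37/84
merge 5/21 + 9/28 → 47/84
merge 37/84 + 47/84 → 1
L = 1/21 + 2/21 + 3/14 + 9/28 + 37/84 + 47/84 + 1 = 75/28 ≈ 2.679 bits/symbol.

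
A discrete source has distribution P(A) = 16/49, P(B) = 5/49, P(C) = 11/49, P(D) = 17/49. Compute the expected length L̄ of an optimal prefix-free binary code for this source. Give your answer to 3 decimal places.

1.980 bits/symbol

Repeatedly combine the two least-probable nodes; the expected code length is the sum of the merged weights.
merge 5/49 + 11/49 → 16/49
merge 16/49 + 16/49 → 32/49
merge 17/49 + 32/49 → 1
L = 16/49 + 32/49 + 1 = 97/49 ≈ 1.980 bits/symbol.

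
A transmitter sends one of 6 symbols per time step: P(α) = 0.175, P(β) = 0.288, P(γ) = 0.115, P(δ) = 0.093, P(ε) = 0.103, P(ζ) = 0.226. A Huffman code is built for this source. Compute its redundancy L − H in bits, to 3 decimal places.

Entropy H = −Σ p log₂ p ≈ 2.4574 bits.
Huffman merges: 93/1000+103/1000→49/250; 23/200+7/40→29/100; 49/250+113/500→211/500; 36/125+29/100→289/500; 211/500+289/500→1. L = 1243/500 ≈ 2.4860.
L − H = 2.4860 − 2.4574 = 0.029 bits.

0.029 bits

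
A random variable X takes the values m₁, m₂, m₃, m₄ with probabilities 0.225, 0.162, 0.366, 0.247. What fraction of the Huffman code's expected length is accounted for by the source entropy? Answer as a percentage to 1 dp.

Entropy H = −Σ p log₂ p ≈ 1.9386 bits.
Huffman merges: 81/500+9/40→387/1000; 247/1000+183/500→613/1000; 387/1000+613/1000→1. L = 2 ≈ 2.0000.
Efficiency = H/L = 1.9386/2.0000 = 96.9%.

96.9%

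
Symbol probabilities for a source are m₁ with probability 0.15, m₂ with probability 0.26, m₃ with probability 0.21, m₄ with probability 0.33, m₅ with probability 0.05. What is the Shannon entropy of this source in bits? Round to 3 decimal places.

2.133 bits

H = −Σ pᵢ log₂ pᵢ.
−0.15·log₂(0.15) = 0.4105
−0.26·log₂(0.26) = 0.5053
−0.21·log₂(0.21) = 0.4728
−0.33·log₂(0.33) = 0.5278
−0.05·log₂(0.05) = 0.2161
Sum ≈ 2.1326 → 2.133 bits.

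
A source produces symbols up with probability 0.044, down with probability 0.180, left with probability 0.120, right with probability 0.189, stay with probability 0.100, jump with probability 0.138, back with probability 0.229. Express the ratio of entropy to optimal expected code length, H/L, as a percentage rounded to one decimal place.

98.3%

Entropy H = −Σ p log₂ p ≈ 2.6784 bits.
Huffman merges: 11/250+1/10→18/125; 3/25+69/500→129/500; 18/125+9/50→81/250; 189/1000+229/1000→209/500; 129/500+81/250→291/500; 209/500+291/500→1. L = 1363/500 ≈ 2.7260.
Efficiency = H/L = 2.6784/2.7260 = 98.3%.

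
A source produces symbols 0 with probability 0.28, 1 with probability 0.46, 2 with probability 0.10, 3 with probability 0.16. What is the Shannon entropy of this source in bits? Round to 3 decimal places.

H = −Σ pᵢ log₂ pᵢ.
−0.28·log₂(0.28) = 0.5142
−0.46·log₂(0.46) = 0.5153
−0.10·log₂(0.10) = 0.3322
−0.16·log₂(0.16) = 0.4230
Sum ≈ 1.7848 → 1.785 bits.

1.785 bits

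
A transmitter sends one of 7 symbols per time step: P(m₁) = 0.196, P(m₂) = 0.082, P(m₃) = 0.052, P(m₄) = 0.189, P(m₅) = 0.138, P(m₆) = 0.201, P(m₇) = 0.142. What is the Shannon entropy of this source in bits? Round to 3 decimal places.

2.692 bits

H = −Σ pᵢ log₂ pᵢ.
−0.196·log₂(0.196) = 0.4608
−0.082·log₂(0.082) = 0.2959
−0.052·log₂(0.052) = 0.2218
−0.189·log₂(0.189) = 0.4543
−0.138·log₂(0.138) = 0.3943
−0.201·log₂(0.201) = 0.4653
−0.142·log₂(0.142) = 0.3999
Sum ≈ 2.6922 → 2.692 bits.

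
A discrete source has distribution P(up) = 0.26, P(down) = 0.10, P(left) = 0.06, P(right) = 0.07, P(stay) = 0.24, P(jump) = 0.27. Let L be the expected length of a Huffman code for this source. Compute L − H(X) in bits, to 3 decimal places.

0.006 bits

Entropy H = −Σ p log₂ p ≈ 2.3537 bits.
Huffman merges: 3/50+7/100→13/100; 1/10+13/100→23/100; 23/100+6/25→47/100; 13/50+27/100→53/100; 47/100+53/100→1. L = 59/25 ≈ 2.3600.
L − H = 2.3600 − 2.3537 = 0.006 bits.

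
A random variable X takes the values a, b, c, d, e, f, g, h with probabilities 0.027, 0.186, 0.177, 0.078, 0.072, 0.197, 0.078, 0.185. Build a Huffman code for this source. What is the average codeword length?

Repeatedly combine the two least-probable nodes; the expected code length is the sum of the merged weights.
merge 27/1000 + 9/125 → 99/1000
merge 39/500 + 39/500 → 39/250
merge 99/1000 + 39/250 → 51/200
merge 177/1000 + 37/200 → 181/500
merge 93/500 + 197/1000 → 383/1000
merge 51/200 + 181/500 → 617/1000
merge 383/1000 + 617/1000 → 1
L = 99/1000 + 39/250 + 51/200 + 181/500 + 383/1000 + 617/1000 + 1 = 359/125 = 2.872 bits/symbol.

2.872 bits/symbol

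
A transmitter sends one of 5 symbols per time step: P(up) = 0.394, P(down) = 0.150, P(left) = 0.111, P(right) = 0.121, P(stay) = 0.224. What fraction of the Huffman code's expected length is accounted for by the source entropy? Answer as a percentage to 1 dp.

Entropy H = −Σ p log₂ p ≈ 2.1442 bits.
Huffman merges: 111/1000+121/1000→29/125; 3/20+28/125→187/500; 29/125+187/500→303/500; 197/500+303/500→1. L = 553/250 ≈ 2.2120.
Efficiency = H/L = 2.1442/2.2120 = 96.9%.

96.9%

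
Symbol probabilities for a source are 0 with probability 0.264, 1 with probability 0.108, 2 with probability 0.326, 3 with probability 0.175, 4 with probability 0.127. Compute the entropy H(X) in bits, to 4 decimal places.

2.1993 bits

H = −Σ pᵢ log₂ pᵢ.
−0.264·log₂(0.264) = 0.5072
−0.108·log₂(0.108) = 0.3468
−0.326·log₂(0.326) = 0.5272
−0.175·log₂(0.175) = 0.4401
−0.127·log₂(0.127) = 0.3781
Sum ≈ 2.1993 → 2.1993 bits.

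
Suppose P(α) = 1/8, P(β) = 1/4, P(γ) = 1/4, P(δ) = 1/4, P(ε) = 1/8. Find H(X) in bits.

Each probability is a power of 1/2, so log₂(1/p) is an integer.
H = Σ p·log₂(1/p) = 1/8·3 + 1/4·2 + 1/4·2 + 1/4·2 + 1/8·3 = 2.25 bits.

2.25 bits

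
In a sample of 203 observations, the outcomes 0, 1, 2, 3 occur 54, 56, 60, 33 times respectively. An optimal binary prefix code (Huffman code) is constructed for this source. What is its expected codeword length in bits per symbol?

2 bits/symbol

Probabilities are the counts divided by 203.
Repeatedly combine the two least-probable nodes; the expected code length is the sum of the merged weights.
merge 33/203 + 54/203 → 3/7
merge 8/29 + 60/203 → 4/7
merge 3/7 + 4/7 → 1
L = 3/7 + 4/7 + 1 = 2 bits/symbol.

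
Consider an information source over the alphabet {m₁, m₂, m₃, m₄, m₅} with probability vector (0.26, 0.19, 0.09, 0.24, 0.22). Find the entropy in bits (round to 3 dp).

H = −Σ pᵢ log₂ pᵢ.
−0.26·log₂(0.26) = 0.5053
−0.19·log₂(0.19) = 0.4552
−0.09·log₂(0.09) = 0.3127
−0.24·log₂(0.24) = 0.4941
−0.22·log₂(0.22) = 0.4806
Sum ≈ 2.2479 → 2.248 bits.

2.248 bits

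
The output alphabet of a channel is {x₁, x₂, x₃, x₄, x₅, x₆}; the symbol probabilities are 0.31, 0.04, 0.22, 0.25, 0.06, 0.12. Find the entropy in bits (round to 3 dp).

2.301 bits

H = −Σ pᵢ log₂ pᵢ.
−0.31·log₂(0.31) = 0.5238
−0.04·log₂(0.04) = 0.1858
−0.22·log₂(0.22) = 0.4806
−0.25·log₂(0.25) = 0.5000
−0.06·log₂(0.06) = 0.2435
−0.12·log₂(0.12) = 0.3671
Sum ≈ 2.3007 → 2.301 bits.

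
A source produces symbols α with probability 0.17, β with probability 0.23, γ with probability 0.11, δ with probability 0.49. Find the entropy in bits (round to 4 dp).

1.7768 bits

H = −Σ pᵢ log₂ pᵢ.
−0.17·log₂(0.17) = 0.4346
−0.23·log₂(0.23) = 0.4877
−0.11·log₂(0.11) = 0.3503
−0.49·log₂(0.49) = 0.5043
Sum ≈ 1.7768 → 1.7768 bits.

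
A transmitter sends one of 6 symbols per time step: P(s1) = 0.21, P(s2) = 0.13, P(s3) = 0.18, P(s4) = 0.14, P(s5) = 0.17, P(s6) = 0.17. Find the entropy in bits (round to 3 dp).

2.567 bits

H = −Σ pᵢ log₂ pᵢ.
−0.21·log₂(0.21) = 0.4728
−0.13·log₂(0.13) = 0.3826
−0.18·log₂(0.18) = 0.4453
−0.14·log₂(0.14) = 0.3971
−0.17·log₂(0.17) = 0.4346
−0.17·log₂(0.17) = 0.4346
Sum ≈ 2.5671 → 2.567 bits.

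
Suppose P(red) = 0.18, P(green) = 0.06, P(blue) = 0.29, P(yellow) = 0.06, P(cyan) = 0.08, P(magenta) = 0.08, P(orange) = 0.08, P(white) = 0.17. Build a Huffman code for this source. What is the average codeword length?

2.81 bits/symbol

Repeatedly combine the two least-probable nodes; the expected code length is the sum of the merged weights.
merge 3/50 + 3/50 → 3/25
merge 2/25 + 2/25 → 4/25
merge 2/25 + 3/25 → 1/5
merge 4/25 + 17/100 → 33/100
merge 9/50 + 1/5 → 19/50
merge 29/100 + 33/100 → 31/50
merge 19/50 + 31/50 → 1
L = 3/25 + 4/25 + 1/5 + 33/100 + 19/50 + 31/50 + 1 = 281/100 = 2.81 bits/symbol.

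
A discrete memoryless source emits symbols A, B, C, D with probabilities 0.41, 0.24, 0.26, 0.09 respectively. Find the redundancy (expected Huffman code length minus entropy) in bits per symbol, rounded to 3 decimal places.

Entropy H = −Σ p log₂ p ≈ 1.8395 bits.
Huffman merges: 9/100+6/25→33/100; 13/50+33/100→59/100; 41/100+59/100→1. L = 48/25 ≈ 1.9200.
L − H = 1.9200 − 1.8395 = 0.081 bits.

0.081 bits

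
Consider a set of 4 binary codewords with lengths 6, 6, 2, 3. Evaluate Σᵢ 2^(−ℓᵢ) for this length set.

0.40625

With common denominator 2^6 = 64: Σ 2^(−ℓᵢ) = 1/64 + 1/64 + 16/64 + 8/64 = 26/64 = 0.40625.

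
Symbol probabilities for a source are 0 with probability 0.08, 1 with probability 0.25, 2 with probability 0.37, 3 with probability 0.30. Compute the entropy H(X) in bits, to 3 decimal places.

1.843 bits

H = −Σ pᵢ log₂ pᵢ.
−0.08·log₂(0.08) = 0.2915
−0.25·log₂(0.25) = 0.5000
−0.37·log₂(0.37) = 0.5307
−0.30·log₂(0.30) = 0.5211
Sum ≈ 1.8433 → 1.843 bits.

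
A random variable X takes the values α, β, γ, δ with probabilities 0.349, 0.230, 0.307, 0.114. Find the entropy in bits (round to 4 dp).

H = −Σ pᵢ log₂ pᵢ.
−0.349·log₂(0.349) = 0.5300
−0.230·log₂(0.230) = 0.4877
−0.307·log₂(0.307) = 0.5230
−0.114·log₂(0.114) = 0.3571
Sum ≈ 1.8979 → 1.8979 bits.

1.8979 bits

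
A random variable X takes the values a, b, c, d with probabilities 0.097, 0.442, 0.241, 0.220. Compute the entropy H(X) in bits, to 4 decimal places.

H = −Σ pᵢ log₂ pᵢ.
−0.097·log₂(0.097) = 0.3265
−0.442·log₂(0.442) = 0.5206
−0.241·log₂(0.241) = 0.4947
−0.220·log₂(0.220) = 0.4806
Sum ≈ 1.8224 → 1.8224 bits.

1.8224 bits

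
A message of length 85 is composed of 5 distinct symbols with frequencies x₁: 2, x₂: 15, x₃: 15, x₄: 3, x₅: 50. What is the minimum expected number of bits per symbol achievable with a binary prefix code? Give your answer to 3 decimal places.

1.706 bits/symbol

Probabilities are the counts divided by 85.
Repeatedly combine the two least-probable nodes; the expected code length is the sum of the merged weights.
merge 2/85 + 3/85 → 1/17
merge 1/17 + 3/17 → 4/17
merge 3/17 + 4/17 → 7/17
merge 7/17 + 10/17 → 1
L = 1/17 + 4/17 + 7/17 + 1 = 29/17 ≈ 1.706 bits/symbol.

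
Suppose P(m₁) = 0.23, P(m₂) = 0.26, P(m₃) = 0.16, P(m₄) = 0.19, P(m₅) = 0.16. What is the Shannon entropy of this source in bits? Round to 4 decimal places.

2.2942 bits

H = −Σ pᵢ log₂ pᵢ.
−0.23·log₂(0.23) = 0.4877
−0.26·log₂(0.26) = 0.5053
−0.16·log₂(0.16) = 0.4230
−0.19·log₂(0.19) = 0.4552
−0.16·log₂(0.16) = 0.4230
Sum ≈ 2.2942 → 2.2942 bits.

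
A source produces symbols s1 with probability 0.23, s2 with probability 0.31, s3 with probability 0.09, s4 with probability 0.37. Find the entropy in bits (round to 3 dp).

H = −Σ pᵢ log₂ pᵢ.
−0.23·log₂(0.23) = 0.4877
−0.31·log₂(0.31) = 0.5238
−0.09·log₂(0.09) = 0.3127
−0.37·log₂(0.37) = 0.5307
Sum ≈ 1.8548 → 1.855 bits.

1.855 bits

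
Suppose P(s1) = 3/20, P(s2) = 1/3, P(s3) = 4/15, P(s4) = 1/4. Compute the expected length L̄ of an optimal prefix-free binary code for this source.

Repeatedly combine the two least-probable nodes; the expected code length is the sum of the merged weights.
merge 3/20 + 1/4 → 2/5
merge 4/15 + 1/3 → 3/5
merge 2/5 + 3/5 → 1
L = 2/5 + 3/5 + 1 = 2 bits/symbol.

2 bits/symbol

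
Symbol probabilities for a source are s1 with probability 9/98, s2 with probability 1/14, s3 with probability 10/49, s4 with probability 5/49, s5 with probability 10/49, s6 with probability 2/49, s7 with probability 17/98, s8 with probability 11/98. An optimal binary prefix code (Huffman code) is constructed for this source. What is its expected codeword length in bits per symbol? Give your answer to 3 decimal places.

Repeatedly combine the two least-probable nodes; the expected code length is the sum of the merged weights.
merge 2/49 + 1/14 → 11/98
merge 9/98 + 5/49 → 19/98
merge 11/98 + 11/98 → 11/49
merge 17/98 + 19/98 → 18/49
merge 10/49 + 10/49 → 20/49
merge 11/49 + 18/49 → 29/49
merge 20/49 + 29/49 → 1
L = 11/98 + 19/98 + 11/49 + 18/49 + 20/49 + 29/49 + 1 = 142/49 ≈ 2.898 bits/symbol.

2.898 bits/symbol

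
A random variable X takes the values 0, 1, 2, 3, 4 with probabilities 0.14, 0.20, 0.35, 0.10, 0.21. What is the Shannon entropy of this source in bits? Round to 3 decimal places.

H = −Σ pᵢ log₂ pᵢ.
−0.14·log₂(0.14) = 0.3971
−0.20·log₂(0.20) = 0.4644
−0.35·log₂(0.35) = 0.5301
−0.10·log₂(0.10) = 0.3322
−0.21·log₂(0.21) = 0.4728
Sum ≈ 2.1966 → 2.197 bits.

2.197 bits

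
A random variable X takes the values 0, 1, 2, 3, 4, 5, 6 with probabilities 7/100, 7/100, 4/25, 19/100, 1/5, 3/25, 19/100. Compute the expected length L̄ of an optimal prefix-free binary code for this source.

Repeatedly combine the two least-probable nodes; the expected code length is the sum of the merged weights.
merge 7/100 + 7/100 → 7/50
merge 3/25 + 7/50 → 13/50
merge 4/25 + 19/100 → 7/20
merge 19/100 + 1/5 → 39/100
merge 13/50 + 7/20 → 61/100
merge 39/100 + 61/100 → 1
L = 7/50 + 13/50 + 7/20 + 39/100 + 61/100 + 1 = 11/4 = 2.75 bits/symbol.

2.75 bits/symbol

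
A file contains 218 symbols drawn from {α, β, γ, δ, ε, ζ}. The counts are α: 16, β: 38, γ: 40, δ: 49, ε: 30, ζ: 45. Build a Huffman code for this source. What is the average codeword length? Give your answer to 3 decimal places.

Probabilities are the counts divided by 218.
Repeatedly combine the two least-probable nodes; the expected code length is the sum of the merged weights.
merge 8/109 + 15/109 → 23/109
merge 19/109 + 20/109 → 39/109
merge 45/218 + 23/109 → 91/218
merge 49/218 + 39/109 → 127/218
merge 91/218 + 127/218 → 1
L = 23/109 + 39/109 + 91/218 + 127/218 + 1 = 280/109 ≈ 2.569 bits/symbol.

2.569 bits/symbol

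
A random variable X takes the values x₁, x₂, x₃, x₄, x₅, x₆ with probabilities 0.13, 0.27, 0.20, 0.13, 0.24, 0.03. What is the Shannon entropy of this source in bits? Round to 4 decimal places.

H = −Σ pᵢ log₂ pᵢ.
−0.13·log₂(0.13) = 0.3826
−0.27·log₂(0.27) = 0.5100
−0.20·log₂(0.20) = 0.4644
−0.13·log₂(0.13) = 0.3826
−0.24·log₂(0.24) = 0.4941
−0.03·log₂(0.03) = 0.1518
Sum ≈ 2.3856 → 2.3856 bits.

2.3856 bits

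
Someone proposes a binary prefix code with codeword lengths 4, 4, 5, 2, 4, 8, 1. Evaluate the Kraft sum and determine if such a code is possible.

With common denominator 2^8 = 256: Σ 2^(−ℓᵢ) = 16/256 + 16/256 + 8/256 + 64/256 + 16/256 + 1/256 + 128/256 = 249/256 = 0.97265625.
Kraft's inequality requires Σ ≤ 1; here Σ = 0.97265625 ≤ 1, so such a prefix code exists.

0.97265625; yes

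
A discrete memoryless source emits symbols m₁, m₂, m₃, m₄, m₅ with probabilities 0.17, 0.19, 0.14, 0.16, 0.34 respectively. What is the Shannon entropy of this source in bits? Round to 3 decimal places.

2.239 bits

H = −Σ pᵢ log₂ pᵢ.
−0.17·log₂(0.17) = 0.4346
−0.19·log₂(0.19) = 0.4552
−0.14·log₂(0.14) = 0.3971
−0.16·log₂(0.16) = 0.4230
−0.34·log₂(0.34) = 0.5292
Sum ≈ 2.2391 → 2.239 bits.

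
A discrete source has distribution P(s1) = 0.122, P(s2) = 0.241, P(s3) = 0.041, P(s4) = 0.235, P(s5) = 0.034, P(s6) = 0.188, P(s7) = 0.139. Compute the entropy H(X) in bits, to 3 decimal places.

2.560 bits

H = −Σ pᵢ log₂ pᵢ.
−0.122·log₂(0.122) = 0.3703
−0.241·log₂(0.241) = 0.4947
−0.041·log₂(0.041) = 0.1889
−0.235·log₂(0.235) = 0.4910
−0.034·log₂(0.034) = 0.1659
−0.188·log₂(0.188) = 0.4533
−0.139·log₂(0.139) = 0.3957
Sum ≈ 2.5598 → 2.560 bits.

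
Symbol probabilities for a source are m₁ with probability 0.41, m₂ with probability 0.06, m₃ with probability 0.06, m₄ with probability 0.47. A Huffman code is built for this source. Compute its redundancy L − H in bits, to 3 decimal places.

0.124 bits

Entropy H = −Σ p log₂ p ≈ 1.5264 bits.
Huffman merges: 3/50+3/50→3/25; 3/25+41/100→53/100; 47/100+53/100→1. L = 33/20 ≈ 1.6500.
L − H = 1.6500 − 1.5264 = 0.124 bits.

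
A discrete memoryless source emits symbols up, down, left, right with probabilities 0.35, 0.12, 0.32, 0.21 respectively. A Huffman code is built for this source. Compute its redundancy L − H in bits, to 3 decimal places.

0.084 bits

Entropy H = −Σ p log₂ p ≈ 1.8960 bits.
Huffman merges: 3/25+21/100→33/100; 8/25+33/100→13/20; 7/20+13/20→1. L = 99/50 ≈ 1.9800.
L − H = 1.9800 − 1.8960 = 0.084 bits.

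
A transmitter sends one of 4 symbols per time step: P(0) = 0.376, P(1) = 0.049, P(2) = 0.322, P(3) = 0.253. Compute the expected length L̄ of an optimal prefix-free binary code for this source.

1.926 bits/symbol

Repeatedly combine the two least-probable nodes; the expected code length is the sum of the merged weights.
merge 49/1000 + 253/1000 → 151/500
merge 151/500 + 161/500 → 78/125
merge 47/125 + 78/125 → 1
L = 151/500 + 78/125 + 1 = 963/500 = 1.926 bits/symbol.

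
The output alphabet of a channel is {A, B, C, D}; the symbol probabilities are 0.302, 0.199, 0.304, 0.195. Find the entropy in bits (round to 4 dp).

1.9673 bits

H = −Σ pᵢ log₂ pᵢ.
−0.302·log₂(0.302) = 0.5217
−0.199·log₂(0.199) = 0.4635
−0.304·log₂(0.304) = 0.5222
−0.195·log₂(0.195) = 0.4599
Sum ≈ 1.9673 → 1.9673 bits.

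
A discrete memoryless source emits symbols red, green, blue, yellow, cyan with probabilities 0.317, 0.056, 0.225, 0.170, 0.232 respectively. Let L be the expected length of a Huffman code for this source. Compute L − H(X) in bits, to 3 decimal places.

0.060 bits

Entropy H = −Σ p log₂ p ≈ 2.1661 bits.
Huffman merges: 7/125+17/100→113/500; 9/40+113/500→451/1000; 29/125+317/1000→549/1000; 451/1000+549/1000→1. L = 1113/500 ≈ 2.2260.
L − H = 2.2260 − 2.1661 = 0.060 bits.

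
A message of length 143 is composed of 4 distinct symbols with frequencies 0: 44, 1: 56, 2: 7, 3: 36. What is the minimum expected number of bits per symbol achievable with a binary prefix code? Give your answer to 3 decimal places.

1.909 bits/symbol

Probabilities are the counts divided by 143.
Repeatedly combine the two least-probable nodes; the expected code length is the sum of the merged weights.
merge 7/143 + 36/143 → 43/143
merge 43/143 + 4/13 → 87/143
merge 56/143 + 87/143 → 1
L = 43/143 + 87/143 + 1 = 21/11 ≈ 1.909 bits/symbol.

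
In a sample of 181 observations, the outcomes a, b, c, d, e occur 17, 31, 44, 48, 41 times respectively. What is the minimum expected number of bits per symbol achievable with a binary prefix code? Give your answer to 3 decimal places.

Probabilities are the counts divided by 181.
Repeatedly combine the two least-probable nodes; the expected code length is the sum of the merged weights.
merge 17/181 + 31/181 → 48/181
merge 41/181 + 44/181 → 85/181
merge 48/181 + 48/181 → 96/181
merge 85/181 + 96/181 → 1
L = 48/181 + 85/181 + 96/181 + 1 = 410/181 ≈ 2.265 bits/symbol.

2.265 bits/symbol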